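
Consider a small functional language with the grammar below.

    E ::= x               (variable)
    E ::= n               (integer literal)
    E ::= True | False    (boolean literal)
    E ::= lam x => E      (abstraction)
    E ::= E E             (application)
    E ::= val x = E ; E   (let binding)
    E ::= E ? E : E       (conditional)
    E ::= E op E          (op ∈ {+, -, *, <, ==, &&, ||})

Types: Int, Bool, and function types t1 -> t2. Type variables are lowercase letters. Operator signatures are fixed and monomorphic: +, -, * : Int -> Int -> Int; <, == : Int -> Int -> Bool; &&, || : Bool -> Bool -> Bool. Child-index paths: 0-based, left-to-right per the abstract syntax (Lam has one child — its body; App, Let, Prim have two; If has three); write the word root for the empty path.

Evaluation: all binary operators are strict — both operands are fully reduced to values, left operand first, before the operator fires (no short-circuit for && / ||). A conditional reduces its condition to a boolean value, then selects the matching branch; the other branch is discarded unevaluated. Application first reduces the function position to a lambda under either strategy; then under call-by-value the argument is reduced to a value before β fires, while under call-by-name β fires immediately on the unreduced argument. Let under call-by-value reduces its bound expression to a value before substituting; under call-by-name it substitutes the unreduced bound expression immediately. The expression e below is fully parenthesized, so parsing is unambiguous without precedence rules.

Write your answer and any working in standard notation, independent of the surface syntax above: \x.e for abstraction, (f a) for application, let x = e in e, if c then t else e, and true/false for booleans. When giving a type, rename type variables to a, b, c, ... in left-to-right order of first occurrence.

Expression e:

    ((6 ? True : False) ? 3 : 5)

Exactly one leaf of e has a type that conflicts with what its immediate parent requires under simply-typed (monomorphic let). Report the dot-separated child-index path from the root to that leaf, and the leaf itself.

Working:
  unify Int ~ Bool
  FAIL: mismatch Int ~ Bool

Answer: 0.0 : 6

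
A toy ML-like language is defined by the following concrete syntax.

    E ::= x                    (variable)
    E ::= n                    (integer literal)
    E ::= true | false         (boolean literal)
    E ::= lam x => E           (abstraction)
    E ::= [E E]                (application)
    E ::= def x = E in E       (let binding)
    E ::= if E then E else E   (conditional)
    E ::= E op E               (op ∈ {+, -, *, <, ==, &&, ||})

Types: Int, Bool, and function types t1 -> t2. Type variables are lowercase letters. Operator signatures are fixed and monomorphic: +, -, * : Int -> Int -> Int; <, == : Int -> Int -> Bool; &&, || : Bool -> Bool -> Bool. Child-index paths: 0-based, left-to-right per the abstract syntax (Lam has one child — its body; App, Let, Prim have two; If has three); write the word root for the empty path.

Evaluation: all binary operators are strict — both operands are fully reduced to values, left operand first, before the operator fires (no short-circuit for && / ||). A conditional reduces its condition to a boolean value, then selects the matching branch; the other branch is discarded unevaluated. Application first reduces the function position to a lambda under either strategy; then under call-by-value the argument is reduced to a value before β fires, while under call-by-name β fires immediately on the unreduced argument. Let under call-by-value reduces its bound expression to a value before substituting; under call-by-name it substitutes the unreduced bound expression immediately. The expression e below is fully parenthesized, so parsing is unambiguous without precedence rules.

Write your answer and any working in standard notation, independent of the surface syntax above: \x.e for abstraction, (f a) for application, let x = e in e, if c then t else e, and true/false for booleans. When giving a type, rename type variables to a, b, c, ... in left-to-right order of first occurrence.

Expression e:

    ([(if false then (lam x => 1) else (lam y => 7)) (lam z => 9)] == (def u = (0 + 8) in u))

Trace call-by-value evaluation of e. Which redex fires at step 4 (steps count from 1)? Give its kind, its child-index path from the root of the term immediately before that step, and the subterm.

Answer: let at 1 : (let u = 8 in u)

Trace:
step 0: (((if false then (\x.1) else (\y.7)) (\z.9)) == (let u = (0 + 8) in u))
step 1: [if@0.0] (((\y.7) (\z.9)) == (let u = (0 + 8) in u))
step 2: [beta@0] (7 == (let u = (0 + 8) in u))
step 3: [delta@1.0] (7 == (let u = 8 in u))
step 4: [let@1] (7 == 8)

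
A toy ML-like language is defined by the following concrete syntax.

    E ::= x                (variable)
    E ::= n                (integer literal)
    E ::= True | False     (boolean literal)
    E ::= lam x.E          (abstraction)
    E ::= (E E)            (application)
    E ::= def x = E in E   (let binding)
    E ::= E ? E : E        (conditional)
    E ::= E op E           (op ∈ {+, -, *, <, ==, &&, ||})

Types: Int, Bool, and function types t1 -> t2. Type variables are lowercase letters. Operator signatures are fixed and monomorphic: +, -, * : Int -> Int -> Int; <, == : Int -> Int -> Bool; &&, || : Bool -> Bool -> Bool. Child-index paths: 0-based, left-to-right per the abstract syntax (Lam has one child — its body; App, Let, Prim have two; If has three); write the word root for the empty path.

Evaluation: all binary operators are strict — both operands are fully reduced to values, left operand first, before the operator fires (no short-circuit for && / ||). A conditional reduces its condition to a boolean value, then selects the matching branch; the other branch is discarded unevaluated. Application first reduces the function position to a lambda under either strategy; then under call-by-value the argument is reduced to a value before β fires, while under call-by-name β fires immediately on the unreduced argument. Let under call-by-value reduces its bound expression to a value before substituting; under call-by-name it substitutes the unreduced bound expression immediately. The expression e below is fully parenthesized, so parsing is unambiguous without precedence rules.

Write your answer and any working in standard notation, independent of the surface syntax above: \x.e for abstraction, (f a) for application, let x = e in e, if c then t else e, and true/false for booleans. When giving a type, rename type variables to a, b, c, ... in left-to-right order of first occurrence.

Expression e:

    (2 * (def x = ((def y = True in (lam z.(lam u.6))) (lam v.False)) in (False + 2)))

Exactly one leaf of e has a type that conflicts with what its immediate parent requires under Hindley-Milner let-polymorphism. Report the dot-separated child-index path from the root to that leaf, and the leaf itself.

Trace:
  unify Int ~ Int
let y : Bool
\u._ : b -> Int
\z._ : a -> b -> Int
\v._ : c -> Bool
  unify a -> b -> Int ~ (c -> Bool) -> d
  unify a ~ c -> Bool
  unify b -> Int ~ d
_ _ : b -> Int
let x : forall. b -> Int
  unify Bool ~ Int
  FAIL: mismatch Bool ~ Int

Answer: 1.1.0 : false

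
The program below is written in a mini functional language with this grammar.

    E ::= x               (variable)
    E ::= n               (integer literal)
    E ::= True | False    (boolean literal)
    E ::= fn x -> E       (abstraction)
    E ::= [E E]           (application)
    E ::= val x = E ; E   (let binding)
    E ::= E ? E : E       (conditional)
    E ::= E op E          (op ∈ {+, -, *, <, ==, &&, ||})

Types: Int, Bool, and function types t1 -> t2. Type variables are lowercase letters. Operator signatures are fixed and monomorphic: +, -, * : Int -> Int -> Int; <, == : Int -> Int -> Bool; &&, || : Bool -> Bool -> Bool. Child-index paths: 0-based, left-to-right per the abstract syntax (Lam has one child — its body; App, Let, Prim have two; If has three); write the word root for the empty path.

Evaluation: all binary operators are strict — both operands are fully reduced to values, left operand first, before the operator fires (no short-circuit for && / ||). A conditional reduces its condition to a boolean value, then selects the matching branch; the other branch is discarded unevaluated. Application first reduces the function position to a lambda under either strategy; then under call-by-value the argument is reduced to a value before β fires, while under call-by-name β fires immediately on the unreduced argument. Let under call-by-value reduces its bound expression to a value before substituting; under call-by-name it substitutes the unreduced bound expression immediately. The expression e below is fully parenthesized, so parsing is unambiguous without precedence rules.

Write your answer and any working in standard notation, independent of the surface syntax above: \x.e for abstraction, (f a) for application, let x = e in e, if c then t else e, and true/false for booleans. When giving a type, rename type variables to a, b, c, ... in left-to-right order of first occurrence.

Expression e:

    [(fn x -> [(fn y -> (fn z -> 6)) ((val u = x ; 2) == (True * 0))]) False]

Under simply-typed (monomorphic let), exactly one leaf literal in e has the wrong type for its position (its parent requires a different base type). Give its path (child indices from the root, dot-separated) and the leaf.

Answer: 0.0.1.1.0 : true

Derivation:
\z._ : c -> Int
\y._ : b -> c -> Int
x : a
let u : a
  unify Int ~ Int
  unify Bool ~ Int
  FAIL: mismatch Bool ~ Int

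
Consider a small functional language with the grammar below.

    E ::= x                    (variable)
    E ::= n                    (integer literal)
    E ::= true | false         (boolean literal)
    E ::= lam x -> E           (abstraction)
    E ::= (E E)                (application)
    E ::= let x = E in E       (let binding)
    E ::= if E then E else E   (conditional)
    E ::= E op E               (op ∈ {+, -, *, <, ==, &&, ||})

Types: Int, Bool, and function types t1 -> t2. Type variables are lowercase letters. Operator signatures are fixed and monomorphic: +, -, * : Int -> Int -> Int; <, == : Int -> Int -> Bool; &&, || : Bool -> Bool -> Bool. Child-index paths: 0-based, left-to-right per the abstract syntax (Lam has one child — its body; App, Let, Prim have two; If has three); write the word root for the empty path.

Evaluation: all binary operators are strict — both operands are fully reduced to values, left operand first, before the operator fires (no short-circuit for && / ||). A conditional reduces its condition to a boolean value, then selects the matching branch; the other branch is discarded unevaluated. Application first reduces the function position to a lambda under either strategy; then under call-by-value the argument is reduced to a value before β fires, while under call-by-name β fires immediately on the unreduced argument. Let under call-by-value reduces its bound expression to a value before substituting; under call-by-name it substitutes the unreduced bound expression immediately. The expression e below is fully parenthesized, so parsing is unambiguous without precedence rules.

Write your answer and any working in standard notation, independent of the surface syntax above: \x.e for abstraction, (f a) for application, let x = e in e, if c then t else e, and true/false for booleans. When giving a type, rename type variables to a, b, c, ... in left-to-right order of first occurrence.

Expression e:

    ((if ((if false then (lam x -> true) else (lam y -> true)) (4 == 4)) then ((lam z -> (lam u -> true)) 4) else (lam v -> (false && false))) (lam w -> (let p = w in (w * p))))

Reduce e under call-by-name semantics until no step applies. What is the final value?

Answer: true

Derivation:
step 0: ((if ((if false then (\x.true) else (\y.true)) (4 == 4)) then ((\z.(\u.true)) 4) else (\v.(false && false))) (\w.(let p = w in (w * p))))
step 1: [if@0.0.0] ((if ((\y.true) (4 == 4)) then ((\z.(\u.true)) 4) else (\v.(false && false))) (\w.(let p = w in (w * p))))
step 2: [beta@0.0] ((if true then ((\z.(\u.true)) 4) else (\v.(false && false))) (\w.(let p = w in (w * p))))
step 3: [if@0] (((\z.(\u.true)) 4) (\w.(let p = w in (w * p))))
step 4: [beta@0] ((\u.true) (\w.(let p = w in (w * p))))
step 5: [beta@root] true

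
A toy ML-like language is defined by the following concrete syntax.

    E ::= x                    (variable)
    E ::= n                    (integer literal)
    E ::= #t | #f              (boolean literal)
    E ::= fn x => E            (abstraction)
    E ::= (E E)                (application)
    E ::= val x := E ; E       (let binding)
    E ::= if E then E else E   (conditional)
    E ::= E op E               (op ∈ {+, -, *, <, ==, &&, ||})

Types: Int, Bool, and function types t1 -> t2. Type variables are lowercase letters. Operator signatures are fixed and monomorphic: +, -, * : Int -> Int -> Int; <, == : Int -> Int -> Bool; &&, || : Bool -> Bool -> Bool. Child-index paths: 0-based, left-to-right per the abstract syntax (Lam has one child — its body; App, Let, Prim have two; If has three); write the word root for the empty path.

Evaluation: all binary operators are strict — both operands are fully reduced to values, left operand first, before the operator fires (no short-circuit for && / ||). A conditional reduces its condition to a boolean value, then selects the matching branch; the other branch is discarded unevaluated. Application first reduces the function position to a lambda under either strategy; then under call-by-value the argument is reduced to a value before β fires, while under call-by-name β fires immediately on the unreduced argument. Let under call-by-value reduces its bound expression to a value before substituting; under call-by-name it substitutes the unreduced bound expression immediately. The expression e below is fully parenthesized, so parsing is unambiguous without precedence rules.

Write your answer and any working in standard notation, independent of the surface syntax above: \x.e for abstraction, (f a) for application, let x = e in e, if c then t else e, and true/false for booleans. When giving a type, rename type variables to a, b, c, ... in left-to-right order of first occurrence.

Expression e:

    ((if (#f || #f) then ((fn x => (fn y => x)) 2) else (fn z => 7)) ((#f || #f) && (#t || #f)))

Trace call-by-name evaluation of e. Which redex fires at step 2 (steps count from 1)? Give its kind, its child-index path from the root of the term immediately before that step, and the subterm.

Trace:
step 0: ((if (false || false) then ((\x.(\y.x)) 2) else (\z.7)) ((false || false) && (true || false)))
step 1: [delta@0.0] ((if false then ((\x.(\y.x)) 2) else (\z.7)) ((false || false) && (true || false)))
step 2: [if@0] ((\z.7) ((false || false) && (true || false)))

Answer: if at 0 : (if false then ((\x.(\y.x)) 2) else (\z.7))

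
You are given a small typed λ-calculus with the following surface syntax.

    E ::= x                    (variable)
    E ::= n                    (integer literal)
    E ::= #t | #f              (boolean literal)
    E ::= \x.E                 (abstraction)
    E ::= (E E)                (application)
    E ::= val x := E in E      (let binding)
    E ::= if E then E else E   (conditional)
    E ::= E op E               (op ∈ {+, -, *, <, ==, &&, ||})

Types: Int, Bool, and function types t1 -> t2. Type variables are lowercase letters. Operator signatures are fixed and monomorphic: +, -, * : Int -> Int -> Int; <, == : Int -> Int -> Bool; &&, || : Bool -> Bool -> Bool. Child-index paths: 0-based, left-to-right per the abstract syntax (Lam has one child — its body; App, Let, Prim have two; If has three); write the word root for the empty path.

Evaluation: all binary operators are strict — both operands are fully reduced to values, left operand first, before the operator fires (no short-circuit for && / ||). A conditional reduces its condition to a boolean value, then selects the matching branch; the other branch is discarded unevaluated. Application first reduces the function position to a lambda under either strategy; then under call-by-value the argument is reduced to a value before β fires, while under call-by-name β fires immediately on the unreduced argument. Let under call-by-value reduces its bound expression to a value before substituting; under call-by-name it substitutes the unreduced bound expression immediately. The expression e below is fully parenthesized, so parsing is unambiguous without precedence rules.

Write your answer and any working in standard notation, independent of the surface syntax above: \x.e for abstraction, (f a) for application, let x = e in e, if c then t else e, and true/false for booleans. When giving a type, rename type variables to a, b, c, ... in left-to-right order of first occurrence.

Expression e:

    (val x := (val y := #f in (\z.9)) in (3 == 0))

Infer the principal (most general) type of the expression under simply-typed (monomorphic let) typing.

Answer: Bool

Working:
let y : Bool
\z._ : a -> Int
let x : a -> Int
  unify Int ~ Int
  unify Int ~ Int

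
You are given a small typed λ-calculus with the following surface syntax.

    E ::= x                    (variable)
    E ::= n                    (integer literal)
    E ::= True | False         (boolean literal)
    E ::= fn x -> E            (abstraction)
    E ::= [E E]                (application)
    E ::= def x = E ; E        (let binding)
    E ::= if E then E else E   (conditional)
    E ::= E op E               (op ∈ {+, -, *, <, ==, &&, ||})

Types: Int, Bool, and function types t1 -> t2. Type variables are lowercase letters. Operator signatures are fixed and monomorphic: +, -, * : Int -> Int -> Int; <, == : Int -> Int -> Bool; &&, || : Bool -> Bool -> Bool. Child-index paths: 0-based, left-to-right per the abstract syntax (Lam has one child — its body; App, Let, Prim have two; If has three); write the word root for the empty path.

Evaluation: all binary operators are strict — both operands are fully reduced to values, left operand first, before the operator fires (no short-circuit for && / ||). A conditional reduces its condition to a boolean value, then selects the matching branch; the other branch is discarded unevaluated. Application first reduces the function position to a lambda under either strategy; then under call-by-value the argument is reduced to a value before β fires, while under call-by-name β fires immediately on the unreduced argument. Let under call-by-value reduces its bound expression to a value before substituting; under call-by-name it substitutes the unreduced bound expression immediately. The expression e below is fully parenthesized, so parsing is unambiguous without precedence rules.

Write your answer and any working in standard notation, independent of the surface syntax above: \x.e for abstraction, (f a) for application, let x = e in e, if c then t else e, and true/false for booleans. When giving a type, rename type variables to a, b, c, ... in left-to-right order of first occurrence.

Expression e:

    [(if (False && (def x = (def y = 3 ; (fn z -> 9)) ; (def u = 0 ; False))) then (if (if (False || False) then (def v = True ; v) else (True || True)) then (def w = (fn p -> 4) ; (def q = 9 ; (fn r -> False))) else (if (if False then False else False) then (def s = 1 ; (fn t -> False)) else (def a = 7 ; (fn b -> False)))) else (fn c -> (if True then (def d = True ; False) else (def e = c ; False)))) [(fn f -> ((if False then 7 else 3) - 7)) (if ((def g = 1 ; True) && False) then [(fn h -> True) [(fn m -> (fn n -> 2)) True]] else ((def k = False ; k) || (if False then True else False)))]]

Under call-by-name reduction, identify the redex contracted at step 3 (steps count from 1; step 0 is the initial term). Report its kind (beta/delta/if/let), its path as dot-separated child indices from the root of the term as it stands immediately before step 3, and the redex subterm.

Derivation:
step 0: ((if (false && (let x = (let y = 3 in (\z.9)) in (let u = 0 in false))) then (if (if (false || false) then (let v = true in v) else (true || true)) then (let w = (\p.4) in (let q = 9 in (\r.false))) else (if (if false then false else false) then (let s = 1 in (\t.false)) else (let a = 7 in (\b.false)))) else (\c.(if true then (let d = true in false) else (let e = c in false)))) ((\f.((if false then 7 else 3) - 7)) (if ((let g = 1 in true) && false) then ((\h.true) ((\m.(\n.2)) true)) else ((let k = false in k) || (if false then true else false)))))
step 1: [let@0.0.1] ((if (false && (let u = 0 in false)) then (if (if (false || false) then (let v = true in v) else (true || true)) then (let w = (\p.4) in (let q = 9 in (\r.false))) else (if (if false then false else false) then (let s = 1 in (\t.false)) else (let a = 7 in (\b.false)))) else (\c.(if true then (let d = true in false) else (let e = c in false)))) ((\f.((if false then 7 else 3) - 7)) (if ((let g = 1 in true) && false) then ((\h.true) ((\m.(\n.2)) true)) else ((let k = false in k) || (if false then true else false)))))
step 2: [let@0.0.1] ((if (false && false) then (if (if (false || false) then (let v = true in v) else (true || true)) then (let w = (\p.4) in (let q = 9 in (\r.false))) else (if (if false then false else false) then (let s = 1 in (\t.false)) else (let a = 7 in (\b.false)))) else (\c.(if true then (let d = true in false) else (let e = c in false)))) ((\f.((if false then 7 else 3) - 7)) (if ((let g = 1 in true) && false) then ((\h.true) ((\m.(\n.2)) true)) else ((let k = false in k) || (if false then true else false)))))
step 3: [delta@0.0] ((if false then (if (if (false || false) then (let v = true in v) else (true || true)) then (let w = (\p.4) in (let q = 9 in (\r.false))) else (if (if false then false else false) then (let s = 1 in (\t.false)) else (let a = 7 in (\b.false)))) else (\c.(if true then (let d = true in false) else (let e = c in false)))) ((\f.((if false then 7 else 3) - 7)) (if ((let g = 1 in true) && false) then ((\h.true) ((\m.(\n.2)) true)) else ((let k = false in k) || (if false then true else false)))))

Answer: delta at 0.0 : (false && false)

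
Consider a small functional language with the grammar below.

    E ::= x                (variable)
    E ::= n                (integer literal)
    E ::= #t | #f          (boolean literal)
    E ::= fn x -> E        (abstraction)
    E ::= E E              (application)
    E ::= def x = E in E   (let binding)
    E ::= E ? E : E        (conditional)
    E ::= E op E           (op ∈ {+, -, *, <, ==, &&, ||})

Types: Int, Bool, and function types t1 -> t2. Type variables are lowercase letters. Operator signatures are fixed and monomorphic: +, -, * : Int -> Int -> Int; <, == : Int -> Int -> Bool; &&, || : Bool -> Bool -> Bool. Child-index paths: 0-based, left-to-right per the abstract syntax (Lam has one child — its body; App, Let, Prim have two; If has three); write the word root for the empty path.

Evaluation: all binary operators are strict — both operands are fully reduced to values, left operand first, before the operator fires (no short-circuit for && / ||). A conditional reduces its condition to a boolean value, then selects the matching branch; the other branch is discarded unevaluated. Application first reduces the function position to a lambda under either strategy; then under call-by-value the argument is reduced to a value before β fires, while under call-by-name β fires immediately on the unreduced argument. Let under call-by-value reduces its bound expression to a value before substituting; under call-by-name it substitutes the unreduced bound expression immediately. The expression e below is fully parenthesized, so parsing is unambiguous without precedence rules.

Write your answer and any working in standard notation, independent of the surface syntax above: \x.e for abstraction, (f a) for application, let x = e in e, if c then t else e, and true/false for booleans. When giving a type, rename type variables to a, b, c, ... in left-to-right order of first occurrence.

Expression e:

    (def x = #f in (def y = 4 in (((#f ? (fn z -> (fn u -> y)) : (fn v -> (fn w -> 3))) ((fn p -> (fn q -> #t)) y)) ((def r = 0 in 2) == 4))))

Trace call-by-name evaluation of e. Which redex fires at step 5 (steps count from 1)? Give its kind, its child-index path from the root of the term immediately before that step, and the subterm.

Answer: beta at root : ((\w.3) ((let r = 0 in 2) == 4))

Trace:
step 0: (let x = false in (let y = 4 in (((if false then (\z.(\u.y)) else (\v.(\w.3))) ((\p.(\q.true)) y)) ((let r = 0 in 2) == 4))))
step 1: [let@root] (let y = 4 in (((if false then (\z.(\u.y)) else (\v.(\w.3))) ((\p.(\q.true)) y)) ((let r = 0 in 2) == 4)))
step 2: [let@root] (((if false then (\z.(\u.4)) else (\v.(\w.3))) ((\p.(\q.true)) 4)) ((let r = 0 in 2) == 4))
step 3: [if@0.0] (((\v.(\w.3)) ((\p.(\q.true)) 4)) ((let r = 0 in 2) == 4))
step 4: [beta@0] ((\w.3) ((let r = 0 in 2) == 4))
step 5: [beta@root] 3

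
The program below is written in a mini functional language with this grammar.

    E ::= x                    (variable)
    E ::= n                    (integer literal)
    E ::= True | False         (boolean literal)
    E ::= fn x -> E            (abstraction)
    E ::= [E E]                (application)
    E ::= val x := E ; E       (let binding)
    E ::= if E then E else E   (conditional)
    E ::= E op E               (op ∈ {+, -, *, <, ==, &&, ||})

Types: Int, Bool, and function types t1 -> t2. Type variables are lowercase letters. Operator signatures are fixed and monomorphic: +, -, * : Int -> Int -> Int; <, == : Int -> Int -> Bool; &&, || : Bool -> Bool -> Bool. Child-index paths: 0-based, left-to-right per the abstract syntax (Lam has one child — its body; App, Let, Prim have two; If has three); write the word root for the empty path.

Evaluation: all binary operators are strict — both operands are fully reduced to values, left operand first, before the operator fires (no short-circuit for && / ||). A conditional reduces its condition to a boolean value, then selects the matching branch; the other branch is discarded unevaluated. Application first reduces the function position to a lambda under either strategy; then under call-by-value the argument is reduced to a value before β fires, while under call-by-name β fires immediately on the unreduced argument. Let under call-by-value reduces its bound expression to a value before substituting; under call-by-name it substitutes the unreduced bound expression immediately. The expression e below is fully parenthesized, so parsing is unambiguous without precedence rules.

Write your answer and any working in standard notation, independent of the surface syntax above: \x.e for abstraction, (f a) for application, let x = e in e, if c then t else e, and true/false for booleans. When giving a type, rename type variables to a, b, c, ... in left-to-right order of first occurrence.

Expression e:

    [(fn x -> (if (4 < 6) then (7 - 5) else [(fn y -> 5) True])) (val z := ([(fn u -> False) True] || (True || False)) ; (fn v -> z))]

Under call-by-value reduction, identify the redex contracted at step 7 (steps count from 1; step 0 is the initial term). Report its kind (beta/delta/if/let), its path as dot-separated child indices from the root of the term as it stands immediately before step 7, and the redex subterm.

Answer: if at root : (if true then (7 - 5) else ((\y.5) true))

Trace:
step 0: ((\x.(if (4 < 6) then (7 - 5) else ((\y.5) true))) (let z = (((\u.false) true) || (true || false)) in (\v.z)))
step 1: [beta@1.0.0] ((\x.(if (4 < 6) then (7 - 5) else ((\y.5) true))) (let z = (false || (true || false)) in (\v.z)))
step 2: [delta@1.0.1] ((\x.(if (4 < 6) then (7 - 5) else ((\y.5) true))) (let z = (false || true) in (\v.z)))
step 3: [delta@1.0] ((\x.(if (4 < 6) then (7 - 5) else ((\y.5) true))) (let z = true in (\v.z)))
step 4: [let@1] ((\x.(if (4 < 6) then (7 - 5) else ((\y.5) true))) (\v.true))
step 5: [beta@root] (if (4 < 6) then (7 - 5) else ((\y.5) true))
step 6: [delta@0] (if true then (7 - 5) else ((\y.5) true))
step 7: [if@root] (7 - 5)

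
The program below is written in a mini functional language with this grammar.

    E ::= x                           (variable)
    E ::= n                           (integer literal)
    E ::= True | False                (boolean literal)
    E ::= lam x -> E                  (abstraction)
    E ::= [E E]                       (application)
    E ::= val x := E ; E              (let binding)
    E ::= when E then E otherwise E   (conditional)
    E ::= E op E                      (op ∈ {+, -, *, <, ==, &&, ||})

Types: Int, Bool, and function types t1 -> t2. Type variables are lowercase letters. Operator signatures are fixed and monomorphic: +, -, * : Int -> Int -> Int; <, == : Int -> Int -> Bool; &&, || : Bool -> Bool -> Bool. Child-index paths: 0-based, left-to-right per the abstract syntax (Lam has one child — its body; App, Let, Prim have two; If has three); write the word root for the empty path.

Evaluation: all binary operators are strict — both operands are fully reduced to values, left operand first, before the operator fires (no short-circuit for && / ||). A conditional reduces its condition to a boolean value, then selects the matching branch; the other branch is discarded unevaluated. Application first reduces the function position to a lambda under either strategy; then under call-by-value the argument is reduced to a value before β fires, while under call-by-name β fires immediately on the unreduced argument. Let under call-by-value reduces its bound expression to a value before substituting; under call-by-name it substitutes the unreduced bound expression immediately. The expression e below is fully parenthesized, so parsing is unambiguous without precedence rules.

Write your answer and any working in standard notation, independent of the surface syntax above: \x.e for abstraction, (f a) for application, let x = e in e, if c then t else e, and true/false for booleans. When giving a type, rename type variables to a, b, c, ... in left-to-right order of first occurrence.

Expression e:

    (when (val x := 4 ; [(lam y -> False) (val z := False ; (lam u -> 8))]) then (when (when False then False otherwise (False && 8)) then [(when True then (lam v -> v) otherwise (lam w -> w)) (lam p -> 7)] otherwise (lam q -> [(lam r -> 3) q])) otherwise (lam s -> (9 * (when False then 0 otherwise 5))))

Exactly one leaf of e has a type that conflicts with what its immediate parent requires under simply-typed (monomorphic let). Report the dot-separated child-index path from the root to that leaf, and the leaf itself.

Derivation:
let x : Int
\y._ : a -> Bool
let z : Bool
\u._ : b -> Int
  unify a -> Bool ~ (b -> Int) -> c
  unify a ~ b -> Int
  unify Bool ~ c
_ _ : Bool
  unify Bool ~ Bool
  unify Bool ~ Bool
  unify Bool ~ Bool
  unify Int ~ Bool
  FAIL: mismatch Int ~ Bool

Answer: 1.0.2.1 : 8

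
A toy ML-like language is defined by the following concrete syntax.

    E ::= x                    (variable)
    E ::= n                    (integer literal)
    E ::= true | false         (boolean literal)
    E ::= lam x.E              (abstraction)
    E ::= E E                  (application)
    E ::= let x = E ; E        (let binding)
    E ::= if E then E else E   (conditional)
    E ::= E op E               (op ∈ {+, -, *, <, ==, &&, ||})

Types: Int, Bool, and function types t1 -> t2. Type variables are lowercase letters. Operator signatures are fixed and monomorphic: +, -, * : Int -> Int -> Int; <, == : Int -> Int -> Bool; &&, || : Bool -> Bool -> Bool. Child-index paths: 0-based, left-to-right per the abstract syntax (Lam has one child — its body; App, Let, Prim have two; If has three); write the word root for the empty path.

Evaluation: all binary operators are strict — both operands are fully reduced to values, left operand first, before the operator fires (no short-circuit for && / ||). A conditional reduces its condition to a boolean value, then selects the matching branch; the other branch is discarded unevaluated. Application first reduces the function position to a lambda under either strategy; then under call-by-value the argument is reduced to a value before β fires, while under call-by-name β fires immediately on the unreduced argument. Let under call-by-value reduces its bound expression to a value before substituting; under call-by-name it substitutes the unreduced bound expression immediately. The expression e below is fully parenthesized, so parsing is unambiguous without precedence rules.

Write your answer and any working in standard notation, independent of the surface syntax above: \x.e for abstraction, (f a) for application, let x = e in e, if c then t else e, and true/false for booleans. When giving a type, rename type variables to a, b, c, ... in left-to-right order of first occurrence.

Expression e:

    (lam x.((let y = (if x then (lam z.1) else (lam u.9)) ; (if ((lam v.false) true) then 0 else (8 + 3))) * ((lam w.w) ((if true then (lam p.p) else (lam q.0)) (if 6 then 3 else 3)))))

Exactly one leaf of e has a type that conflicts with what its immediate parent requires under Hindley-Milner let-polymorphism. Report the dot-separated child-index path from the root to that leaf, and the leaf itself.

Answer: 0.1.1.1.0 : 6

Trace:
x : a
  unify a ~ Bool
\z._ : b -> Int
\u._ : c -> Int
  unify b -> Int ~ c -> Int
  unify b ~ c
  unify Int ~ Int
let y : forall. c -> Int
\v._ : d -> Bool
  unify d -> Bool ~ Bool -> e
  unify d ~ Bool
  unify Bool ~ e
_ _ : Bool
  unify Bool ~ Bool
  unify Int ~ Int
  unify Int ~ Int
  unify Int ~ Int
  unify Int ~ Int
w : f
\w._ : f -> f
  unify Bool ~ Bool
p : g
\p._ : g -> g
\q._ : h -> Int
  unify g -> g ~ h -> Int
  unify g ~ h
  unify h ~ Int
  unify Int ~ Bool
  FAIL: mismatch Int ~ Bool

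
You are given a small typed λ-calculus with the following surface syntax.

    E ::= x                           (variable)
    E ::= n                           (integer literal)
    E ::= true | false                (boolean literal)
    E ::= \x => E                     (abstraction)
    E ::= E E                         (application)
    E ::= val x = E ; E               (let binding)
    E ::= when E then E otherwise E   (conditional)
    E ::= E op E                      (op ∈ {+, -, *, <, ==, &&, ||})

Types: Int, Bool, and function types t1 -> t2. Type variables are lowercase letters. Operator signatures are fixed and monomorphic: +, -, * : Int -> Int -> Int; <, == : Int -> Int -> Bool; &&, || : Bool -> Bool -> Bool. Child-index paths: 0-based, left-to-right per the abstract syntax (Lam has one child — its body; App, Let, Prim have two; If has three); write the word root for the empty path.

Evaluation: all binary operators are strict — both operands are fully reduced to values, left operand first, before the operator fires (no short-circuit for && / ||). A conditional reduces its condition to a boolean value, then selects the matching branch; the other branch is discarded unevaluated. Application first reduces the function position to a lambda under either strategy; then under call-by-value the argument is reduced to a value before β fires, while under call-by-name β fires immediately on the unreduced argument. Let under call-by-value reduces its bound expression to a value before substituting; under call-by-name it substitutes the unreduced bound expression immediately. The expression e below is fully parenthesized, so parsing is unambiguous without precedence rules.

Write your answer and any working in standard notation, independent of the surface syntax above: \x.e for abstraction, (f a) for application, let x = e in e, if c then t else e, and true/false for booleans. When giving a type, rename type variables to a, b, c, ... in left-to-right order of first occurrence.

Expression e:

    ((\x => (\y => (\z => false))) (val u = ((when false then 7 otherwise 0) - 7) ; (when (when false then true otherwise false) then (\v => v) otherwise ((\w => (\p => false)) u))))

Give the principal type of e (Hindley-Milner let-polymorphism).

Derivation:
\z._ : c -> Bool
\y._ : b -> c -> Bool
\x._ : a -> b -> c -> Bool
  unify Bool ~ Bool
  unify Int ~ Int
  unify Int ~ Int
  unify Int ~ Int
let u : Int
  unify Bool ~ Bool
  unify Bool ~ Bool
  unify Bool ~ Bool
v : d
\v._ : d -> d
\p._ : f -> Bool
\w._ : e -> f -> Bool
u : Int
  unify e -> f -> Bool ~ Int -> g
  unify e ~ Int
  unify f -> Bool ~ g
_ _ : f -> Bool
  unify d -> d ~ f -> Bool
  unify d ~ f
  unify f ~ Bool
  unify a -> b -> c -> Bool ~ (Bool -> Bool) -> h
  unify a ~ Bool -> Bool
  unify b -> c -> Bool ~ h
_ _ : b -> c -> Bool

Answer: a -> b -> Bool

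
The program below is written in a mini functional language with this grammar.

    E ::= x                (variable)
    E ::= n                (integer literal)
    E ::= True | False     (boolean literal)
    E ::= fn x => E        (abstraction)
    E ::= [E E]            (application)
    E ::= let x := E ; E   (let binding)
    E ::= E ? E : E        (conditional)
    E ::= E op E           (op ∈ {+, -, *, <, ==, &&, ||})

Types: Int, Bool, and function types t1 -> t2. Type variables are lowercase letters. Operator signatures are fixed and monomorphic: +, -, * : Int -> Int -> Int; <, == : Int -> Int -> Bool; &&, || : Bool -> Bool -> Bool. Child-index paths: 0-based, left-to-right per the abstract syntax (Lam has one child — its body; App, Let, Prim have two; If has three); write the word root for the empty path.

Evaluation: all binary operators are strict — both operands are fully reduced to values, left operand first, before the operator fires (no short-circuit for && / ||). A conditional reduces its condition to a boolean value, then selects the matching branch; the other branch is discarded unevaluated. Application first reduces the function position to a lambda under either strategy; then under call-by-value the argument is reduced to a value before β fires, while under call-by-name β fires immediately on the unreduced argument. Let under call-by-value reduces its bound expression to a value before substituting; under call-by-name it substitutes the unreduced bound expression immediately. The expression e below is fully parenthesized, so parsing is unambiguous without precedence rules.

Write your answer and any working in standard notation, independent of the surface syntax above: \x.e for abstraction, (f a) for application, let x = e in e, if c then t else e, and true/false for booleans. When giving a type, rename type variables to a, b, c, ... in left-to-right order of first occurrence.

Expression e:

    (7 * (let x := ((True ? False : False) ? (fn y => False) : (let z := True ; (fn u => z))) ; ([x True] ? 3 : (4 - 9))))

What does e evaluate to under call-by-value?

Derivation:
step 0: (7 * (let x = (if (if true then false else false) then (\y.false) else (let z = true in (\u.z))) in (if (x true) then 3 else (4 - 9))))
step 1: [if@1.0.0] (7 * (let x = (if false then (\y.false) else (let z = true in (\u.z))) in (if (x true) then 3 else (4 - 9))))
step 2: [if@1.0] (7 * (let x = (let z = true in (\u.z)) in (if (x true) then 3 else (4 - 9))))
step 3: [let@1.0] (7 * (let x = (\u.true) in (if (x true) then 3 else (4 - 9))))
step 4: [let@1] (7 * (if ((\u.true) true) then 3 else (4 - 9)))
step 5: [beta@1.0] (7 * (if true then 3 else (4 - 9)))
step 6: [if@1] (7 * 3)
step 7: [delta@root] 21

Answer: 21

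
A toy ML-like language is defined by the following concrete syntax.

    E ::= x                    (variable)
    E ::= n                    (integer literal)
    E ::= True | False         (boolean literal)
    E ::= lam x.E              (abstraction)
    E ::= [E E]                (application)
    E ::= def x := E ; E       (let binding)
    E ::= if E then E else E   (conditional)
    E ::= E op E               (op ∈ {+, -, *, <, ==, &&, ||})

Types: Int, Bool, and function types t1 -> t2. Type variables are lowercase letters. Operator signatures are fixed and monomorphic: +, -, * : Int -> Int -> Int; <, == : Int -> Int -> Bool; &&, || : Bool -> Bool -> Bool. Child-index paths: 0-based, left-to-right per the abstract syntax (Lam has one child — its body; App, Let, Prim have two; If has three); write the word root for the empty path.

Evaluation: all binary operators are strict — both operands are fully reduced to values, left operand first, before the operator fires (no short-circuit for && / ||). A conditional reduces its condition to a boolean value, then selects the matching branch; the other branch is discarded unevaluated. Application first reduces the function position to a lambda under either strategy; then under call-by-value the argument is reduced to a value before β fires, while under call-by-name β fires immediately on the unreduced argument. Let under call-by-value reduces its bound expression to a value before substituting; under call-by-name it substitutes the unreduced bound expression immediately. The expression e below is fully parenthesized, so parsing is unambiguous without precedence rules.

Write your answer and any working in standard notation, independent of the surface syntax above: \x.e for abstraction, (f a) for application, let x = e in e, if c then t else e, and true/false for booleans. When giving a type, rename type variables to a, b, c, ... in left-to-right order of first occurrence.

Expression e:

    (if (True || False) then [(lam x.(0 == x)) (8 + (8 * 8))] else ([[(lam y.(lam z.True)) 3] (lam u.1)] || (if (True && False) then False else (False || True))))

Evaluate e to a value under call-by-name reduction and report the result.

Answer: false

Derivation:
step 0: (if (true || false) then ((\x.(0 == x)) (8 + (8 * 8))) else ((((\y.(\z.true)) 3) (\u.1)) || (if (true && false) then false else (false || true))))
step 1: [delta@0] (if true then ((\x.(0 == x)) (8 + (8 * 8))) else ((((\y.(\z.true)) 3) (\u.1)) || (if (true && false) then false else (false || true))))
step 2: [if@root] ((\x.(0 == x)) (8 + (8 * 8)))
step 3: [beta@root] (0 == (8 + (8 * 8)))
step 4: [delta@1.1] (0 == (8 + 64))
step 5: [delta@1] (0 == 72)
step 6: [delta@root] false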